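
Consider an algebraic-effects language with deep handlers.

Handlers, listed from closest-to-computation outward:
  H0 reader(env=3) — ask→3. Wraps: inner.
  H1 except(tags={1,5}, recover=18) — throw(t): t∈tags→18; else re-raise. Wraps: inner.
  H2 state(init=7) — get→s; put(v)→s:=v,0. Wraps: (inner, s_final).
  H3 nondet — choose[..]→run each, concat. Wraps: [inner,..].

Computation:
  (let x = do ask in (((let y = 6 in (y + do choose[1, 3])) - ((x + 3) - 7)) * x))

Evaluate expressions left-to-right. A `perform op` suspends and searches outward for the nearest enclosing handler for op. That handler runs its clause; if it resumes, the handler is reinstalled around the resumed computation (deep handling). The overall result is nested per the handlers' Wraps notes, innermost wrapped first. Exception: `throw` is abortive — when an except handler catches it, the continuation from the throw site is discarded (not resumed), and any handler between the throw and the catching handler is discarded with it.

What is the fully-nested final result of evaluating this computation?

Answer: [(24, 7), (30, 7)]

Working:
ask @ H0 ⇒ 3
choose[1, 3] @ H3
  branch[0] choose=1:
    H0 returns 24
    H1 returns 24
    H2 returns (24, 7)
    H3 returns [(24, 7)]
  branch[1] choose=3:
    H0 returns 30
    H1 returns 30
    H2 returns (30, 7)
    H3 returns [(30, 7)]
= [(24, 7), (30, 7)]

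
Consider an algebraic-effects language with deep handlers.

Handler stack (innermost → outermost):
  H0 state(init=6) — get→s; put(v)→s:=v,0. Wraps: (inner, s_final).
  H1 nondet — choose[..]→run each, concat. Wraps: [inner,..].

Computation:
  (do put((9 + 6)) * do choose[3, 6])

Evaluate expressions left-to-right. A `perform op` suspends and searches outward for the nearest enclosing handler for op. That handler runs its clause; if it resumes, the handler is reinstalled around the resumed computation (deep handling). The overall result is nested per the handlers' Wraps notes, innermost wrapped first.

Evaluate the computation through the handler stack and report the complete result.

Answer: [(0, 15), (0, 15)]

Step-by-step:
put(15) @ H0 ⇒ s:=15
choose[3, 6] @ H1
  branch[0] choose=3:
    H0 returns (0, 15)
    H1 returns [(0, 15)]
  branch[1] choose=6:
    H0 returns (0, 15)
    H1 returns [(0, 15)]
= [(0, 15), (0, 15)]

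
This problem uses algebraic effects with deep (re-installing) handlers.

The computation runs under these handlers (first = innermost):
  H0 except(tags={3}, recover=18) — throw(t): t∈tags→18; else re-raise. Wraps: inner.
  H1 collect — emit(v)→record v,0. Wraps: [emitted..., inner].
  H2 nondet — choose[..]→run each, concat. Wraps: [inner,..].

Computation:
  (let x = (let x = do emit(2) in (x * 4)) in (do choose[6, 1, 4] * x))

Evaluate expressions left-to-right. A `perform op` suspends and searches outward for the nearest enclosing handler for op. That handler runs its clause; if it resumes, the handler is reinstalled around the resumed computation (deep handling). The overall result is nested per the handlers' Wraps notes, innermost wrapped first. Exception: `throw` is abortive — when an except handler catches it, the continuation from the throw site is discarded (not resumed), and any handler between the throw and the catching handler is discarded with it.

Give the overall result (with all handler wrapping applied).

Working:
emit(2) @ H1 ⇒ out+=2
choose[6, 1, 4] @ H2
  branch[0] choose=6:
    H0 returns 0
    H1 returns [2, 0]
    H2 returns [[2, 0]]
  branch[1] choose=1:
    H0 returns 0
    H1 returns [2, 0]
    H2 returns [[2, 0]]
  branch[2] choose=4:
    H0 returns 0
    H1 returns [2, 0]
    H2 returns [[2, 0]]
= [[2, 0], [2, 0], [2, 0]]

Answer: [[2, 0], [2, 0], [2, 0]]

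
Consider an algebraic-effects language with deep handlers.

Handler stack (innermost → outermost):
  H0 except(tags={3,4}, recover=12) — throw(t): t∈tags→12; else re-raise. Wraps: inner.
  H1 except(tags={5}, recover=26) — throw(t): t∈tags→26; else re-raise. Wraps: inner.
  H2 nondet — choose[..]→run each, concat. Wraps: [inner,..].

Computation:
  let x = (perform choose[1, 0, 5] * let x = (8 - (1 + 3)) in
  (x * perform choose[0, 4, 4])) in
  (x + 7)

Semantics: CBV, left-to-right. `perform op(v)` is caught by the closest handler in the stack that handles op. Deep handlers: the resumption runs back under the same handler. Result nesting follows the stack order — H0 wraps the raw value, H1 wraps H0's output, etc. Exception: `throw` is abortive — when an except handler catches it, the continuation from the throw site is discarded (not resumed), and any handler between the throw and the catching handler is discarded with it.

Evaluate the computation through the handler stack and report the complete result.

Working:
choose[1, 0, 5] @ H2
  branch[0] choose=1:
    choose[0, 4, 4] @ H2
      branch[0] choose=0:
        H0 returns 7
        H1 returns 7
        H2 returns [7]
      branch[1] choose=4:
        H0 returns 23
        H1 returns 23
        H2 returns [23]
      branch[2] choose=4:
        H0 returns 23
        H1 returns 23
        H2 returns [23]
  branch[1] choose=0:
    choose[0, 4, 4] @ H2
      branch[0] choose=0:
        H0 returns 7
        H1 returns 7
        H2 returns [7]
      branch[1] choose=4:
        H0 returns 7
        H1 returns 7
        H2 returns [7]
      branch[2] choose=4:
        H0 returns 7
        H1 returns 7
        H2 returns [7]
  branch[2] choose=5:
    choose[0, 4, 4] @ H2
      branch[0] choose=0:
        H0 returns 7
        H1 returns 7
        H2 returns [7]
      branch[1] choose=4:
        H0 returns 87
        H1 returns 87
        H2 returns [87]
      branch[2] choose=4:
        H0 returns 87
        H1 returns 87
        H2 returns [87]
= [7, 23, 23, 7, 7, 7, 7, 87, 87]

Answer: [7, 23, 23, 7, 7, 7, 7, 87, 87]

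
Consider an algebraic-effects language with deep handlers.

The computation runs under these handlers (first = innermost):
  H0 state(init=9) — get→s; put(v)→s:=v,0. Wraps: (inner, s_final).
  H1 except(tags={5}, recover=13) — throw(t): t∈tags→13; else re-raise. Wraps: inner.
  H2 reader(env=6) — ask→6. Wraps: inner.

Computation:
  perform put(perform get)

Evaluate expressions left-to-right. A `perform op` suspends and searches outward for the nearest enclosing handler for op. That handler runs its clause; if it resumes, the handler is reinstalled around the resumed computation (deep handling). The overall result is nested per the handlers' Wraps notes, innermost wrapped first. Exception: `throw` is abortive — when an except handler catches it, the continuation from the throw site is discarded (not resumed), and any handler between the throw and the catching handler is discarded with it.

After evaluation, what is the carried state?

Step-by-step:
get @ H0 ⇒ 9
put(9) @ H0 ⇒ s:=9
H0 returns (0, 9)
H1 returns (0, 9)
H2 returns (0, 9)
= (0, 9)

Answer: 9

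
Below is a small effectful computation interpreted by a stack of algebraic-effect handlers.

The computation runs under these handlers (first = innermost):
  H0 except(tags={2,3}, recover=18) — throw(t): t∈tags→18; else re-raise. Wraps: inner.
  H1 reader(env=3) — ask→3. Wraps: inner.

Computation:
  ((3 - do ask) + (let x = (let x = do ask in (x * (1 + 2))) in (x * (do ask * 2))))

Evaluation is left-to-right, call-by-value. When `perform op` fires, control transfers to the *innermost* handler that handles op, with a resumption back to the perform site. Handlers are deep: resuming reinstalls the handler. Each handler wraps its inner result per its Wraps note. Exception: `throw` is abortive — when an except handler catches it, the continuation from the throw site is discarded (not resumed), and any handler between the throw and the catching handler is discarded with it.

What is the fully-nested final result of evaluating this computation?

Answer: 54

Step-by-step:
ask @ H1 ⇒ 3
ask @ H1 ⇒ 3
ask @ H1 ⇒ 3
H0 returns 54
H1 returns 54
= 54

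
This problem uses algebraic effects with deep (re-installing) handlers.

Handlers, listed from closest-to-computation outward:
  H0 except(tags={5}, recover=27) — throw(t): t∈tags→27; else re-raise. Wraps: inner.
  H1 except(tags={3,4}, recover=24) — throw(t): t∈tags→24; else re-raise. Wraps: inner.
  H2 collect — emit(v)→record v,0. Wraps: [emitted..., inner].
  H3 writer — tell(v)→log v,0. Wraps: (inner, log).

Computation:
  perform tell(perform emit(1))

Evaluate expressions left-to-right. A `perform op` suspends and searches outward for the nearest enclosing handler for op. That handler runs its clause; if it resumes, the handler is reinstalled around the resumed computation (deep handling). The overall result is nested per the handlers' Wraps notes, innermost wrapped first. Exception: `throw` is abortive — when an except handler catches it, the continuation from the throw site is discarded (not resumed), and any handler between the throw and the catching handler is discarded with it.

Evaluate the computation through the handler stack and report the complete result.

Step-by-step:
emit(1) @ H2 ⇒ out+=1
tell(0) @ H3 ⇒ log+=0
H0 returns 0
H1 returns 0
H2 returns [1, 0]
H3 returns ([1, 0], (0))
= ([1, 0], (0))

Answer: ([1, 0], (0))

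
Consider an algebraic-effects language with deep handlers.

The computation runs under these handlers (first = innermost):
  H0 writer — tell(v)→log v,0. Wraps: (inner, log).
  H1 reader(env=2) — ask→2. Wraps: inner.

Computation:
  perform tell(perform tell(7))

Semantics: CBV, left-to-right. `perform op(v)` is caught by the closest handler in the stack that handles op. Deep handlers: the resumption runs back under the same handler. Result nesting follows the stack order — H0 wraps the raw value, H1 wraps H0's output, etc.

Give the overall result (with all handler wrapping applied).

Answer: (0, (7, 0))

Step-by-step:
tell(7) @ H0 ⇒ log+=7
tell(0) @ H0 ⇒ log+=0
H0 returns (0, (7, 0))
H1 returns (0, (7, 0))
= (0, (7, 0))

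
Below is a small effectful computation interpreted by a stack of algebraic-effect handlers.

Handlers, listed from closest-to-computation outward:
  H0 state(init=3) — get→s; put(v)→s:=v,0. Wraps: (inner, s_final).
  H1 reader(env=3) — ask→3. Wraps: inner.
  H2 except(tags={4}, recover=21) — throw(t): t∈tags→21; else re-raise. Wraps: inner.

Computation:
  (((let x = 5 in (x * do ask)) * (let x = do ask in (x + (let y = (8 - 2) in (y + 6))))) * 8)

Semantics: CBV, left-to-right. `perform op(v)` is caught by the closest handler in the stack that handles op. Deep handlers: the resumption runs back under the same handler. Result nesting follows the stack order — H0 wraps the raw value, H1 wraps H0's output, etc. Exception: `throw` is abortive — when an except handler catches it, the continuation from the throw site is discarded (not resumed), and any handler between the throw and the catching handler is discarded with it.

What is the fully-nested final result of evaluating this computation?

Answer: (1800, 3)

Working:
ask @ H1 ⇒ 3
ask @ H1 ⇒ 3
H0 returns (1800, 3)
H1 returns (1800, 3)
H2 returns (1800, 3)
= (1800, 3)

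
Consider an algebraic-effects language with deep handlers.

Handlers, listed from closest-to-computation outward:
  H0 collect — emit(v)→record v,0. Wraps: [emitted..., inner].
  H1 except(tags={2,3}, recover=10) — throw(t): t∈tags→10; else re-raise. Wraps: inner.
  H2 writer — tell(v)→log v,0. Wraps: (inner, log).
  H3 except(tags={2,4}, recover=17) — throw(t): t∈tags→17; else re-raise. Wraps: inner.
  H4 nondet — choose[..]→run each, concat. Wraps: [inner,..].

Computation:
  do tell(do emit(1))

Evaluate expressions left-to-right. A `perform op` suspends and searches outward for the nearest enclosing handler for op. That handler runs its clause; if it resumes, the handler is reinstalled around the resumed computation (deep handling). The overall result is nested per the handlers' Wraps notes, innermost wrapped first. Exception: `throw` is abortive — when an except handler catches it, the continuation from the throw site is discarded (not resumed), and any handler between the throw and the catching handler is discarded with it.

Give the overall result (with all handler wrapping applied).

Answer: [([1, 0], (0))]

Evaluation trace:
emit(1) @ H0 ⇒ out+=1
tell(0) @ H2 ⇒ log+=0
H0 returns [1, 0]
H1 returns [1, 0]
H2 returns ([1, 0], (0))
H3 returns ([1, 0], (0))
H4 returns [([1, 0], (0))]
= [([1, 0], (0))]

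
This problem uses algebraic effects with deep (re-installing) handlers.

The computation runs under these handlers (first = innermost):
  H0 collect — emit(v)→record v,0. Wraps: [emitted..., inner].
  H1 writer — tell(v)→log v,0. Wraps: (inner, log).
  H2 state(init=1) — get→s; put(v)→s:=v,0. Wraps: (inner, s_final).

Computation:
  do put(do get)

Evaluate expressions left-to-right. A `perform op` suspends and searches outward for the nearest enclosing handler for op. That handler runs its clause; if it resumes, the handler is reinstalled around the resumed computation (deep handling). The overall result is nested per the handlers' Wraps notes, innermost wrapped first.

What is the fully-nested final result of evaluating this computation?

Working:
get @ H2 ⇒ 1
put(1) @ H2 ⇒ s:=1
H0 returns [0]
H1 returns ([0], ())
H2 returns (([0], ()), 1)
= (([0], ()), 1)

Answer: (([0], ()), 1)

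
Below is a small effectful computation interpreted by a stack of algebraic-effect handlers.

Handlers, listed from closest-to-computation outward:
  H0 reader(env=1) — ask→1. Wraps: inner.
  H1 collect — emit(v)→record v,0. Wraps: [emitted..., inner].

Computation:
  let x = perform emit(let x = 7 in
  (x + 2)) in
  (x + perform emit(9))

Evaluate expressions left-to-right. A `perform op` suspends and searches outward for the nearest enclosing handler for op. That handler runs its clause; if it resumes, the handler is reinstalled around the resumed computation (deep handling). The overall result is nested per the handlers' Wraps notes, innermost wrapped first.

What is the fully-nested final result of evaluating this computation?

Answer: [9, 9, 0]

Working:
emit(9) @ H1 ⇒ out+=9
emit(9) @ H1 ⇒ out+=9
H0 returns 0
H1 returns [9, 9, 0]
= [9, 9, 0]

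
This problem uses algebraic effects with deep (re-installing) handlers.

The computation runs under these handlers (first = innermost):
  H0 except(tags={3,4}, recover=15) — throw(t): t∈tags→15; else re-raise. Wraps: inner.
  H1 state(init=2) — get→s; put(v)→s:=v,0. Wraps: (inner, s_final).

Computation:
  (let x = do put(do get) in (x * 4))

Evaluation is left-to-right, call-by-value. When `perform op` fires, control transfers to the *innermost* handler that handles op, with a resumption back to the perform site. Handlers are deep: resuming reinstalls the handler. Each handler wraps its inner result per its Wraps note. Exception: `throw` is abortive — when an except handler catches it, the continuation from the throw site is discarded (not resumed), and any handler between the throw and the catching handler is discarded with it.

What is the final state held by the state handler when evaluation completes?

Working:
get @ H1 ⇒ 2
put(2) @ H1 ⇒ s:=2
H0 returns 0
H1 returns (0, 2)
= (0, 2)

Answer: 2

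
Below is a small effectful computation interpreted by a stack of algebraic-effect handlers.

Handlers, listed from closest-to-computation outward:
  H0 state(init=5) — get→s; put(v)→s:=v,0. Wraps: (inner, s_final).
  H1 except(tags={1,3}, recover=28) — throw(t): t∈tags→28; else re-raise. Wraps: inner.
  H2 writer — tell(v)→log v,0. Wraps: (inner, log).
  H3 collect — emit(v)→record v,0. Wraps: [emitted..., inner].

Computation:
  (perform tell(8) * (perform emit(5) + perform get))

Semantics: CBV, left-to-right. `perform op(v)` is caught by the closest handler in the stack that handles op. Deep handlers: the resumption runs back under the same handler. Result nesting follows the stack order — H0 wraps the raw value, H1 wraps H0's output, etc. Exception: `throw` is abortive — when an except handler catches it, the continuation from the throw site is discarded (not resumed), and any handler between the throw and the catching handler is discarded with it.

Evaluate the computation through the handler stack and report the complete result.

Answer: [5, ((0, 5), (8))]

Evaluation trace:
tell(8) @ H2 ⇒ log+=8
emit(5) @ H3 ⇒ out+=5
get @ H0 ⇒ 5
H0 returns (0, 5)
H1 returns (0, 5)
H2 returns ((0, 5), (8))
H3 returns [5, ((0, 5), (8))]
= [5, ((0, 5), (8))]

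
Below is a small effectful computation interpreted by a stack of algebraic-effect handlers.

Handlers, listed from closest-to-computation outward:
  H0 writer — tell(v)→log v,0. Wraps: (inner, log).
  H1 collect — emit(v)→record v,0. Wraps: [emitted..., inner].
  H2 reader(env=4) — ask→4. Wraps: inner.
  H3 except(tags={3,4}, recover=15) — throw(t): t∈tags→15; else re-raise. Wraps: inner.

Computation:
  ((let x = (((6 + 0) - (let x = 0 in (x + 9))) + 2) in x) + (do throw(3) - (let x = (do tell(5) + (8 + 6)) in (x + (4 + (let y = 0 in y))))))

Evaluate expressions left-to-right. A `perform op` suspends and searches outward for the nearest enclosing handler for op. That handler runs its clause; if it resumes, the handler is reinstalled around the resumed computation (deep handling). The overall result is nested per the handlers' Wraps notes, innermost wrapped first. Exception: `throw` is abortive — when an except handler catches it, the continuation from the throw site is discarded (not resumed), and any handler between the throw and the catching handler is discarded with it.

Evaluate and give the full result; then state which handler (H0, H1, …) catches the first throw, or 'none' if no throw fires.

Answer: 15 ; first throw caught by: H3

Evaluation trace:
throw(3) @ H3 caught ⇒ 15
= 15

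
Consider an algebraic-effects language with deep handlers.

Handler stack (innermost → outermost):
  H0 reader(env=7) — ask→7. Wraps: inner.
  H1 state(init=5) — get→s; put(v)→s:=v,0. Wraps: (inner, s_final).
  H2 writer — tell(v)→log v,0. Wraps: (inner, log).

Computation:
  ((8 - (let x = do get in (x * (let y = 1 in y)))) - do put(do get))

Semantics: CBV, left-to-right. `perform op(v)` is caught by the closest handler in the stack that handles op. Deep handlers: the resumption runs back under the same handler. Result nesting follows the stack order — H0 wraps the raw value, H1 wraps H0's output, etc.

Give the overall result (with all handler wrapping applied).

Step-by-step:
get @ H1 ⇒ 5
get @ H1 ⇒ 5
put(5) @ H1 ⇒ s:=5
H0 returns 3
H1 returns (3, 5)
H2 returns ((3, 5), ())
= ((3, 5), ())

Answer: ((3, 5), ())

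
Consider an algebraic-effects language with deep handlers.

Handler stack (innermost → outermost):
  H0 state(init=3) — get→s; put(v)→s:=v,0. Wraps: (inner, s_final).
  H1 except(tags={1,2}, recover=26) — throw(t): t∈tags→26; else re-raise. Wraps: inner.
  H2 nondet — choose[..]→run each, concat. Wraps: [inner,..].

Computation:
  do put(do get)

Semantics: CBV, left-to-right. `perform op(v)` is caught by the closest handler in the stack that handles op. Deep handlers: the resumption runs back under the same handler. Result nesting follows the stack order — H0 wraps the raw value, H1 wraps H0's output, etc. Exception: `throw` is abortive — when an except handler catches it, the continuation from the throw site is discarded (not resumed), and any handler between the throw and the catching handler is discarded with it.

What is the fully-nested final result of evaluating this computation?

Evaluation trace:
get @ H0 ⇒ 3
put(3) @ H0 ⇒ s:=3
H0 returns (0, 3)
H1 returns (0, 3)
H2 returns [(0, 3)]
= [(0, 3)]

Answer: [(0, 3)]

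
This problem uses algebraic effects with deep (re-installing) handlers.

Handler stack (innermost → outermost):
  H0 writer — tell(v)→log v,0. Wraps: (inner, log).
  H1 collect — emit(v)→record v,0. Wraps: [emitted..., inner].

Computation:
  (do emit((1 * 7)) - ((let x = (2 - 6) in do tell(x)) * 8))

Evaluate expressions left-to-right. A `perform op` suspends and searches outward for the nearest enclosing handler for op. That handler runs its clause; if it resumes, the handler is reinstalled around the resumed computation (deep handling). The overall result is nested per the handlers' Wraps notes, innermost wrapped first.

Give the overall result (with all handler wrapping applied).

Step-by-step:
emit(7) @ H1 ⇒ out+=7
tell(-4) @ H0 ⇒ log+=-4
H0 returns (0, (-4))
H1 returns [7, (0, (-4))]
= [7, (0, (-4))]

Answer: [7, (0, (-4))]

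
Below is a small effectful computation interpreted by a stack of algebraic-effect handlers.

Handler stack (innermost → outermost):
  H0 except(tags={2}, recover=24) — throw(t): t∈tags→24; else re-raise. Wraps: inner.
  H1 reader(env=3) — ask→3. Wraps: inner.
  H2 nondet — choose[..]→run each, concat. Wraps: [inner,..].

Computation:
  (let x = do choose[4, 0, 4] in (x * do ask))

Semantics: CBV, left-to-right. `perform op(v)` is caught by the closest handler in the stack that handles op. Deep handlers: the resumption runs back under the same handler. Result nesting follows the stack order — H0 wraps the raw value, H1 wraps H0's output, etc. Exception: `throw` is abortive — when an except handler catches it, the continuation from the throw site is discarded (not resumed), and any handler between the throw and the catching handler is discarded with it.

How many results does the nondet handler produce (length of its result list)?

Evaluation trace:
choose[4, 0, 4] @ H2
  branch[0] choose=4:
    ask @ H1 ⇒ 3
    H0 returns 12
    H1 returns 12
    H2 returns [12]
  branch[1] choose=0:
    ask @ H1 ⇒ 3
    H0 returns 0
    H1 returns 0
    H2 returns [0]
  branch[2] choose=4:
    ask @ H1 ⇒ 3
    H0 returns 12
    H1 returns 12
    H2 returns [12]
= [12, 0, 12]

Answer: 3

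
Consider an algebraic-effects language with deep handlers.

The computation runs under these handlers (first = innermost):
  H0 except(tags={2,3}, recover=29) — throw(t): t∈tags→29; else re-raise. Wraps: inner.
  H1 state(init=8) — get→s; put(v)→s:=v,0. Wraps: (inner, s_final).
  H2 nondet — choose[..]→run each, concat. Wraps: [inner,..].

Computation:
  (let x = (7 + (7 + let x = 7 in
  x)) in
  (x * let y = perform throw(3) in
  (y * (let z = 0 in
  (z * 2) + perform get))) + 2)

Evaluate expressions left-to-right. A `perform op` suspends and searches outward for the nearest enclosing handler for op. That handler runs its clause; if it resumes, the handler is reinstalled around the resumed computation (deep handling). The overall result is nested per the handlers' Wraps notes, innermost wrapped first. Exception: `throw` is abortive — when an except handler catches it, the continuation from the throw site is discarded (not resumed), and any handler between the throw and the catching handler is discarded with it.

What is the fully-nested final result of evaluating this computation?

Answer: [(29, 8)]

Step-by-step:
throw(3) @ H0 caught ⇒ 29
H1 returns (29, 8)
H2 returns [(29, 8)]
= [(29, 8)]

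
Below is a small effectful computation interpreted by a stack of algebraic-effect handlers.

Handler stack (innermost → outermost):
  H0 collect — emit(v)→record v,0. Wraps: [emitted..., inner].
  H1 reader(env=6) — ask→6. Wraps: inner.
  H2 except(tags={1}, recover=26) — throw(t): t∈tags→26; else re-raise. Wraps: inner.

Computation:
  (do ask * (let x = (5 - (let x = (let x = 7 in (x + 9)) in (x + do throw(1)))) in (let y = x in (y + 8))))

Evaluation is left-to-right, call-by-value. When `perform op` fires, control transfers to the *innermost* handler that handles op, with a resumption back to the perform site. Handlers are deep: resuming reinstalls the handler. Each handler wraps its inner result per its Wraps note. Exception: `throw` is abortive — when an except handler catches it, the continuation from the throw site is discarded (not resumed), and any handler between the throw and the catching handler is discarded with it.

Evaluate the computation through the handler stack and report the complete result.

Answer: 26

Working:
ask @ H1 ⇒ 6
throw(1) @ H2 caught ⇒ 26
= 26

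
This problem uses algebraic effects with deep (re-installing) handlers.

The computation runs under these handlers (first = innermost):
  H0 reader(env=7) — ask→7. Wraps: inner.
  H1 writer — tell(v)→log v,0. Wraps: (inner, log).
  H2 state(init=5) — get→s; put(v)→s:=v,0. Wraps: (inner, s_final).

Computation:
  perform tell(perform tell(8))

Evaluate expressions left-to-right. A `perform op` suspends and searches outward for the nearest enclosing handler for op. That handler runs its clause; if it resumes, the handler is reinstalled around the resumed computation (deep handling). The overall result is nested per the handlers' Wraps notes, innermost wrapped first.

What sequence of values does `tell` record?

Working:
tell(8) @ H1 ⇒ log+=8
tell(0) @ H1 ⇒ log+=0
H0 returns 0
H1 returns (0, (8, 0))
H2 returns ((0, (8, 0)), 5)
= ((0, (8, 0)), 5)

Answer: (8, 0)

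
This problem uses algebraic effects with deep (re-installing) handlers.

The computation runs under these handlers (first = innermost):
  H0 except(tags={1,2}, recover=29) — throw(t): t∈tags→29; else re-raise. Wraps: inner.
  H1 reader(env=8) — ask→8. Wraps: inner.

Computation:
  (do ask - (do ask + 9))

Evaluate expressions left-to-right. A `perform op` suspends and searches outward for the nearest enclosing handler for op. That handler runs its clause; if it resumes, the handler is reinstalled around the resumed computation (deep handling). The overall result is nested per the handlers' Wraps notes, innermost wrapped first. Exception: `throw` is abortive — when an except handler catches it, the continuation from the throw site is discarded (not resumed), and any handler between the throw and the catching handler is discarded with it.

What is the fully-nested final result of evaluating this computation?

Step-by-step:
ask @ H1 ⇒ 8
ask @ H1 ⇒ 8
H0 returns -9
H1 returns -9
= -9

Answer: -9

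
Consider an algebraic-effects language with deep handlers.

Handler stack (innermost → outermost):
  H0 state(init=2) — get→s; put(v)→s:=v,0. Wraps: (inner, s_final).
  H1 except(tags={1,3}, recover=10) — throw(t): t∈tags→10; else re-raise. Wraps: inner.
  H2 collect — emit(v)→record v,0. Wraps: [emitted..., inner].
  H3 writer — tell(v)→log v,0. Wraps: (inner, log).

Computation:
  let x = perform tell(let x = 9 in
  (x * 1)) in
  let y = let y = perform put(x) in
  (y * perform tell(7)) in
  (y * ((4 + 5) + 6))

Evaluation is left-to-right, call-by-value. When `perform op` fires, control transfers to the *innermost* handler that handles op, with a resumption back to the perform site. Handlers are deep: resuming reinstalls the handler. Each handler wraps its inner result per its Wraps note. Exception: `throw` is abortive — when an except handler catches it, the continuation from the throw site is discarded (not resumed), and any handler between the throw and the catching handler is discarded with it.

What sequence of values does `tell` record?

Working:
tell(9) @ H3 ⇒ log+=9
put(0) @ H0 ⇒ s:=0
tell(7) @ H3 ⇒ log+=7
H0 returns (0, 0)
H1 returns (0, 0)
H2 returns [(0, 0)]
H3 returns ([(0, 0)], (9, 7))
= ([(0, 0)], (9, 7))

Answer: (9, 7)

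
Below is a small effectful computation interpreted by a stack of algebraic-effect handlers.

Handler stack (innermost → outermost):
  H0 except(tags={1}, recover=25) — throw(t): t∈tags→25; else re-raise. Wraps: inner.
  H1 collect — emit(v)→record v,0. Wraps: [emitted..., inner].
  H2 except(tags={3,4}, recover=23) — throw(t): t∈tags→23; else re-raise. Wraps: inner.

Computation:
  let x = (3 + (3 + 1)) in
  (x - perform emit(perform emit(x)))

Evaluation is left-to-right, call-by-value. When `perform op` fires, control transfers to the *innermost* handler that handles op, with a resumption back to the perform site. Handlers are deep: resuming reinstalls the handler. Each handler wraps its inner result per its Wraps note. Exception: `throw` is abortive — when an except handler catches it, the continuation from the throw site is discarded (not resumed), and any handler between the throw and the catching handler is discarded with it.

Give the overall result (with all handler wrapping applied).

Answer: [7, 0, 7]

Working:
emit(7) @ H1 ⇒ out+=7
emit(0) @ H1 ⇒ out+=0
H0 returns 7
H1 returns [7, 0, 7]
H2 returns [7, 0, 7]
= [7, 0, 7]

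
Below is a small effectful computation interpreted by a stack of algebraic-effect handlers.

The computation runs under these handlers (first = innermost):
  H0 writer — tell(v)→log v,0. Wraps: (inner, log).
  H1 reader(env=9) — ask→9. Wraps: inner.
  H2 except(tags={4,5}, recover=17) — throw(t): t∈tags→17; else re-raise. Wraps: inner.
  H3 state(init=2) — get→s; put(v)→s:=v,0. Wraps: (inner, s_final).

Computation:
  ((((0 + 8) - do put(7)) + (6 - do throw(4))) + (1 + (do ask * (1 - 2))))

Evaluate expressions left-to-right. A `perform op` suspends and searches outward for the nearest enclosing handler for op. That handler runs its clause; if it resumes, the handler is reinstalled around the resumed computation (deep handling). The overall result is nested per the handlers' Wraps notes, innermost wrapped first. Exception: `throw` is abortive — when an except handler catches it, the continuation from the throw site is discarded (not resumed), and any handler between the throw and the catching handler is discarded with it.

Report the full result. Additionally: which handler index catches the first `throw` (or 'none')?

Evaluation trace:
put(7) @ H3 ⇒ s:=7
throw(4) @ H2 caught ⇒ 17
H3 returns (17, 7)
= (17, 7)

Answer: (17, 7) ; first throw caught by: H2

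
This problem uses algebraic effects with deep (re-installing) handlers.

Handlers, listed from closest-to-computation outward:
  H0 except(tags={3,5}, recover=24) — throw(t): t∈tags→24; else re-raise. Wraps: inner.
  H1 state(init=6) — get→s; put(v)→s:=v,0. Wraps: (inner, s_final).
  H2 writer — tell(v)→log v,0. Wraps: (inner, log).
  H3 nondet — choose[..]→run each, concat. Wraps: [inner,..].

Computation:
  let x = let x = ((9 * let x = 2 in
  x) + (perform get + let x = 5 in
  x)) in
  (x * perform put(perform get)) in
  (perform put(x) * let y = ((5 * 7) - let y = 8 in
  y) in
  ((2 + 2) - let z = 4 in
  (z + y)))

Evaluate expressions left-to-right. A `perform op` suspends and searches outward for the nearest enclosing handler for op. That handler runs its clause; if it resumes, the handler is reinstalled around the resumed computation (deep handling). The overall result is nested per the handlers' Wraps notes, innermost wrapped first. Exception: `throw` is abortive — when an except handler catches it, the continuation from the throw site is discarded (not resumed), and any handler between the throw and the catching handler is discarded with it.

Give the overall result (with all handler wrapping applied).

Evaluation trace:
get @ H1 ⇒ 6
get @ H1 ⇒ 6
put(6) @ H1 ⇒ s:=6
put(0) @ H1 ⇒ s:=0
H0 returns 0
H1 returns (0, 0)
H2 returns ((0, 0), ())
H3 returns [((0, 0), ())]
= [((0, 0), ())]

Answer: [((0, 0), ())]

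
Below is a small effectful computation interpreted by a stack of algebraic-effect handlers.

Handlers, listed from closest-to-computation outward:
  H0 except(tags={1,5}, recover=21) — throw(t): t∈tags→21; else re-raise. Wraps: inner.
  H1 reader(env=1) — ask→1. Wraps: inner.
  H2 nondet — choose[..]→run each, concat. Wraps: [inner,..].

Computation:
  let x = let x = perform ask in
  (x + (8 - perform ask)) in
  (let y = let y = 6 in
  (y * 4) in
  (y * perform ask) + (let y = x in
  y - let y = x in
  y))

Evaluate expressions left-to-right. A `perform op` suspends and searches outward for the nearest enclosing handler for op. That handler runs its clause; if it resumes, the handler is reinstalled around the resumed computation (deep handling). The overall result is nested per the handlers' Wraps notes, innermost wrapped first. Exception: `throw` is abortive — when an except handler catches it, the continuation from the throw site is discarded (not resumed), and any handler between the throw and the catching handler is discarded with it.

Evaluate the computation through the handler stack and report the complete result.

Step-by-step:
ask @ H1 ⇒ 1
ask @ H1 ⇒ 1
ask @ H1 ⇒ 1
H0 returns 24
H1 returns 24
H2 returns [24]
= [24]

Answer: [24]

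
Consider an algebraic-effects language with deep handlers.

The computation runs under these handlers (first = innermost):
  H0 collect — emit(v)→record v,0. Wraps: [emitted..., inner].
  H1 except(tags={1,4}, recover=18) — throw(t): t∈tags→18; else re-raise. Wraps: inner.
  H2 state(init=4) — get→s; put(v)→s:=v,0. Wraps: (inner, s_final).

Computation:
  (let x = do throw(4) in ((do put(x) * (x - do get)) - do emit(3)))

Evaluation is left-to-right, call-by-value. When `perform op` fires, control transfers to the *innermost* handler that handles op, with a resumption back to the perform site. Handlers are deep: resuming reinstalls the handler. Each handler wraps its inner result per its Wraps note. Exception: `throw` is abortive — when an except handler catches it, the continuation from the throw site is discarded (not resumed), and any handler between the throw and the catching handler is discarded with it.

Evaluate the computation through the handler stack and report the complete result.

Answer: (18, 4)

Step-by-step:
throw(4) @ H1 caught ⇒ 18
H2 returns (18, 4)
= (18, 4)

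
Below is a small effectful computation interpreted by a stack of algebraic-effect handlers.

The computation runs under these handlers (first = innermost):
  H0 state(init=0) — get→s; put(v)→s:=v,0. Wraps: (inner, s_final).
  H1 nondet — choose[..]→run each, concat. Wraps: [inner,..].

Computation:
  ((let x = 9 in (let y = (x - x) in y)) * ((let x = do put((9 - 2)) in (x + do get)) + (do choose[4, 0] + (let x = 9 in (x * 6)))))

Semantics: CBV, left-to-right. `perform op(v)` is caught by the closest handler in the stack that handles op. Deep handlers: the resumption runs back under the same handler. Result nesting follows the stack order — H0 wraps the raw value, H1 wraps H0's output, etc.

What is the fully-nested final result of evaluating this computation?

Answer: [(0, 7), (0, 7)]

Evaluation trace:
put(7) @ H0 ⇒ s:=7
get @ H0 ⇒ 7
choose[4, 0] @ H1
  branch[0] choose=4:
    H0 returns (0, 7)
    H1 returns [(0, 7)]
  branch[1] choose=0:
    H0 returns (0, 7)
    H1 returns [(0, 7)]
= [(0, 7), (0, 7)]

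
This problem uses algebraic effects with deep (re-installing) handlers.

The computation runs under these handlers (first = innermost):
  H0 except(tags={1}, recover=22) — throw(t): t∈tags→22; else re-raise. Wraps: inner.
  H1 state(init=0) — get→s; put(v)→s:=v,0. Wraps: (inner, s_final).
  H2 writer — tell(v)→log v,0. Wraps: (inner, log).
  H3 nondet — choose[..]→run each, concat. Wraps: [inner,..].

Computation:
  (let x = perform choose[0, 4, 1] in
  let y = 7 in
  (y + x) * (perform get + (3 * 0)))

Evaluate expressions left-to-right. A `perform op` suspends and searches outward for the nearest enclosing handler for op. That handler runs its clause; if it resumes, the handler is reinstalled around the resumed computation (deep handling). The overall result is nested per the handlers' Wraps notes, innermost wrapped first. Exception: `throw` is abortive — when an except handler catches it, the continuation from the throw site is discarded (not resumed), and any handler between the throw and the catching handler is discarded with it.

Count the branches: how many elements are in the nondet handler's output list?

Working:
choose[0, 4, 1] @ H3
  branch[0] choose=0:
    get @ H1 ⇒ 0
    H0 returns 0
    H1 returns (0, 0)
    H2 returns ((0, 0), ())
    H3 returns [((0, 0), ())]
  branch[1] choose=4:
    get @ H1 ⇒ 0
    H0 returns 0
    H1 returns (0, 0)
    H2 returns ((0, 0), ())
    H3 returns [((0, 0), ())]
  branch[2] choose=1:
    get @ H1 ⇒ 0
    H0 returns 0
    H1 returns (0, 0)
    H2 returns ((0, 0), ())
    H3 returns [((0, 0), ())]
= [((0, 0), ()), ((0, 0), ()), ((0, 0), ())]

Answer: 3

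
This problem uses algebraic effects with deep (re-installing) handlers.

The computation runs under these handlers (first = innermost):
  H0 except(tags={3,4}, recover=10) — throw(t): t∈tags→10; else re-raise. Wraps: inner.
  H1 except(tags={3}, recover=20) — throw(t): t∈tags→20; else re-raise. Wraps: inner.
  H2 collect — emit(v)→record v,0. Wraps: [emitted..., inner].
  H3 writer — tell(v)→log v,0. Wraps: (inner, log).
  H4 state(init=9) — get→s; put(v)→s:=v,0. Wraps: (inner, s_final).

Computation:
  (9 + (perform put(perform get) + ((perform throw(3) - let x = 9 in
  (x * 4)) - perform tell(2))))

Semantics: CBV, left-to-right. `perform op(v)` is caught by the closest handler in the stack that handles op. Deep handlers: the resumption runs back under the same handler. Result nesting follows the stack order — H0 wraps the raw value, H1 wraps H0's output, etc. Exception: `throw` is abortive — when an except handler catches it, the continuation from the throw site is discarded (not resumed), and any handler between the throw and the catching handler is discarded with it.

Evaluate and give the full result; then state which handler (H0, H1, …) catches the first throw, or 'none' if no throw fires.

Answer: (([10], ()), 9) ; first throw caught by: H0

Evaluation trace:
get @ H4 ⇒ 9
put(9) @ H4 ⇒ s:=9
throw(3) @ H0 caught ⇒ 10
H1 returns 10
H2 returns [10]
H3 returns ([10], ())
H4 returns (([10], ()), 9)
= (([10], ()), 9)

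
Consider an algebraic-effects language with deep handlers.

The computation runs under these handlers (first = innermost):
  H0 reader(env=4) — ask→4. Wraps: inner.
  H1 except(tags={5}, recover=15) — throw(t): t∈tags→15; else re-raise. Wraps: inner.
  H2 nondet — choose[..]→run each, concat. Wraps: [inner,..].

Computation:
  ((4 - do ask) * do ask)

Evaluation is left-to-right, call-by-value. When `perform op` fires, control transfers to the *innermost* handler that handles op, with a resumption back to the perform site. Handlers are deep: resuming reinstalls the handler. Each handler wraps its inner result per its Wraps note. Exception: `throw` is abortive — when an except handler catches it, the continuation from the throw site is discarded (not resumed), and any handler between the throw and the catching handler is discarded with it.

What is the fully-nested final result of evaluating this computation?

Step-by-step:
ask @ H0 ⇒ 4
ask @ H0 ⇒ 4
H0 returns 0
H1 returns 0
H2 returns [0]
= [0]

Answer: [0]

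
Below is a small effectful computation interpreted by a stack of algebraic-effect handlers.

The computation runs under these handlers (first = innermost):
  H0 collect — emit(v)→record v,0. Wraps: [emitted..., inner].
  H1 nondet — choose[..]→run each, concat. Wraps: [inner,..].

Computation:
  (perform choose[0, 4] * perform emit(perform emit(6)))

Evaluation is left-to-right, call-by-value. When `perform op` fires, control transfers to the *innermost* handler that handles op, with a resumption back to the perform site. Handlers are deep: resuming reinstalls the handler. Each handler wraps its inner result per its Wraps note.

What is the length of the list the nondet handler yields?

Answer: 2

Working:
choose[0, 4] @ H1
  branch[0] choose=0:
    emit(6) @ H0 ⇒ out+=6
    emit(0) @ H0 ⇒ out+=0
    H0 returns [6, 0, 0]
    H1 returns [[6, 0, 0]]
  branch[1] choose=4:
    emit(6) @ H0 ⇒ out+=6
    emit(0) @ H0 ⇒ out+=0
    H0 returns [6, 0, 0]
    H1 returns [[6, 0, 0]]
= [[6, 0, 0], [6, 0, 0]]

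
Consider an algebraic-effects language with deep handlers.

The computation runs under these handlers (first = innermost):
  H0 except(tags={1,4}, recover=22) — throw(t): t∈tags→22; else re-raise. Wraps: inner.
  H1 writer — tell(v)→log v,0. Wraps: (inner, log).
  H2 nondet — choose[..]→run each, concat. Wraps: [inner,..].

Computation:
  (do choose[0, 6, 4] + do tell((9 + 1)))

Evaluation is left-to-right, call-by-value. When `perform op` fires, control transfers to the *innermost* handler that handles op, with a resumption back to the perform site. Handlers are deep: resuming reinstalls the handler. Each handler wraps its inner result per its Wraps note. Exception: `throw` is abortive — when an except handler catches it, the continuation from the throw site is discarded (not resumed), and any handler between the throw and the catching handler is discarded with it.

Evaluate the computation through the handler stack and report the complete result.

Answer: [(0, (10)), (6, (10)), (4, (10))]

Step-by-step:
choose[0, 6, 4] @ H2
  branch[0] choose=0:
    tell(10) @ H1 ⇒ log+=10
    H0 returns 0
    H1 returns (0, (10))
    H2 returns [(0, (10))]
  branch[1] choose=6:
    tell(10) @ H1 ⇒ log+=10
    H0 returns 6
    H1 returns (6, (10))
    H2 returns [(6, (10))]
  branch[2] choose=4:
    tell(10) @ H1 ⇒ log+=10
    H0 returns 4
    H1 returns (4, (10))
    H2 returns [(4, (10))]
= [(0, (10)), (6, (10)), (4, (10))]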